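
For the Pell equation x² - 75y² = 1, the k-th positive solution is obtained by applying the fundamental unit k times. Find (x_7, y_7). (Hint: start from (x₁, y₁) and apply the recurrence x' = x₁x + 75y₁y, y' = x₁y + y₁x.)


Step 1: Find the fundamental solution (x₁, y₁) of x² - 75y² = 1.
  Expand √75 as a continued fraction. a₀ = ⌊√75⌋ = 8; iterate m_{k+1} = d_k·a_k − m_k, d_{k+1} = (75 − m_{k+1}²)/d_k, a_{k+1} = ⌊(a₀ + m_{k+1})/d_{k+1}⌋ (starting m₀ = 0, d₀ = 1), with convergents p_k = a_k·p_{k-1} + p_{k-2}, q_k = a_k·q_{k-1} + q_{k-2} (p₋₁ = 1, q₋₁ = 0):
  k = 0: a₀ = 8; p₀/q₀ = 8/1; p₀² − 75·q₀² = 64 − 75 = -11.
  k = 1: m = 8, d = 11, a = ⌊(8 + 8)/11⌋ = 1; p/q = (1·8 + 1)/(1·1 + 0) = 9/1; p² − 75·q² = 81 − 75 = 6.
  k = 2: m = 3, d = 6, a = ⌊(8 + 3)/6⌋ = 1; p/q = (1·9 + 8)/(1·1 + 1) = 17/2; p² − 75·q² = 289 − 300 = -11.
  k = 3: m = 3, d = 11, a = ⌊(8 + 3)/11⌋ = 1; p/q = (1·17 + 9)/(1·2 + 1) = 26/3; p² − 75·q² = 676 − 675 = 1.
  The first convergent with p² − 75·q² = 1 gives the fundamental solution (x₁, y₁) = (26, 3).
Step 2: Apply the recurrence (x_{n+1}, y_{n+1}) = (x₁x_n + 75y₁y_n, x₁y_n + y₁x_n) repeatedly.
  From (x_1, y_1) = (26, 3): x_2 = 26·26 + 75·3·3 = 1351; y_2 = 26·3 + 3·26 = 156.
  From (x_2, y_2) = (1351, 156): x_3 = 26·1351 + 75·3·156 = 70226; y_3 = 26·156 + 3·1351 = 8109.
  From (x_3, y_3) = (70226, 8109): x_4 = 26·70226 + 75·3·8109 = 3650401; y_4 = 26·8109 + 3·70226 = 421512.
  From (x_4, y_4) = (3650401, 421512): x_5 = 26·3650401 + 75·3·421512 = 189750626; y_5 = 26·421512 + 3·3650401 = 21910515.
  From (x_5, y_5) = (189750626, 21910515): x_6 = 26·189750626 + 75·3·21910515 = 9863382151; y_6 = 26·21910515 + 3·189750626 = 1138925268.
  From (x_6, y_6) = (9863382151, 1138925268): x_7 = 26·9863382151 + 75·3·1138925268 = 512706121226; y_7 = 26·1138925268 + 3·9863382151 = 59202203421.
Step 3: Verify x_7² - 75·y_7² = 262867566742609807743076 - 262867566742609807743075 = 1 (should be 1). ✓

(x_1, y_1) = (26, 3); (x_7, y_7) = (512706121226, 59202203421).


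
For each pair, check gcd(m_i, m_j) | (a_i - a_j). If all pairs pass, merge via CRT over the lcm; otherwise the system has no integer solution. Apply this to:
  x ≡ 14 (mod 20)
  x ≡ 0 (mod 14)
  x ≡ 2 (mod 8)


Moduli 20, 14, 8 are not pairwise coprime, so CRT works modulo lcm(m_i) when all pairwise compatibility conditions hold.
Pairwise compatibility: gcd(m_i, m_j) must divide a_i - a_j for every pair.
Merge one congruence at a time:
  Start: x ≡ 14 (mod 20).
  Combine with x ≡ 0 (mod 14): gcd(20, 14) = 2; 0 - 14 = -14, which IS divisible by 2, so compatible.
    Write x = 14 + 20·t and substitute into x ≡ 0 (mod 14): 20·t ≡ 0 − 14 = -14 (mod 14).
    Divide the congruence (and modulus) by g = 2: 10·t ≡ -7 (mod 7).
    Reduce coefficients mod 7: 3·t ≡ 0 (mod 7).
    The inverse of 3 mod 7 is 5 (since 3·5 = 15 = 2·7 + 1), so t ≡ 5·0 = 0 ≡ 0 (mod 7).
    Then x = 14 + 20·0 = 14, valid modulo lcm(20, 14) = 140: x ≡ 14 (mod 140).
  Combine with x ≡ 2 (mod 8): gcd(140, 8) = 4; 2 - 14 = -12, which IS divisible by 4, so compatible.
    Write x = 14 + 140·t and substitute into x ≡ 2 (mod 8): 140·t ≡ 2 − 14 = -12 (mod 8).
    Divide the congruence (and modulus) by g = 4: 35·t ≡ -3 (mod 2).
    Reduce coefficients mod 2: 1·t ≡ 1 (mod 2).
    So t ≡ 1 (mod 2).
    Then x = 14 + 140·1 = 154, valid modulo lcm(140, 8) = 280: x ≡ 154 (mod 280).
Verify: 154 mod 20 = 14, 154 mod 14 = 0, 154 mod 8 = 2.

x ≡ 154 (mod 280).


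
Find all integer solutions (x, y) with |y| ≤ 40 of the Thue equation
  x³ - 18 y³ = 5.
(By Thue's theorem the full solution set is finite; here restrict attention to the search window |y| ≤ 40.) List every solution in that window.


The equation is x³ - 18y³ = 5. For fixed y, x³ = 18·y³ + 5, so a solution requires the RHS to be a perfect cube.
Strategy: iterate y from -40 to 40, compute RHS = 18·y³ + 5, and check whether it is a (positive or negative) perfect cube.
Check small values of y:
  y = 0: RHS = 5 is not a perfect cube.
  y = 1: RHS = 23 is not a perfect cube.
  y = -1: RHS = -13 is not a perfect cube.
  y = 2: RHS = 149 is not a perfect cube.
  y = -2: RHS = -139 is not a perfect cube.
  y = 3: RHS = 491 is not a perfect cube.
  y = -3: RHS = -481 is not a perfect cube.
Continuing the search up to |y| = 40 finds no solutions either.
No (x, y) in the scanned range satisfies the equation.

No integer solutions with |y| ≤ 40.


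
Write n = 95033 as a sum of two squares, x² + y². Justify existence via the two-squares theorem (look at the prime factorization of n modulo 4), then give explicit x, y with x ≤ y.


Step 1: Factor n = 95033 = 29^2 · 113.
Step 2: Check the mod-4 condition on each prime factor: 29 ≡ 1 (mod 4), exponent 2; 113 ≡ 1 (mod 4), exponent 1.
All primes ≡ 3 (mod 4) appear to even exponent (or don't appear), so by the two-squares theorem n IS expressible as a sum of two squares.
Step 3: Build a representation. Here n = 29 · 29 · 113 is a product of primes ≡ 1 (mod 4). Each prime p ≡ 1 (mod 4) is itself a sum of two squares; find a² by testing p − a² for a perfect square:
  29: 29 − 1² = 28, 29 − 2² = 25 = 5² ⇒ 29 = 2² + 5².
  113: 113 − 1² = 112, 113 − 2² = 109, 113 − 3² = 104, 113 − 4² = 97, 113 − 5² = 88, 113 − 6² = 77, 113 − 7² = 64 = 8² ⇒ 113 = 7² + 8².
  Combine using the Brahmagupta–Fibonacci identity (a² + b²)(c² + d²) = (ac − bd)² + (ad + bc)² = (ac + bd)² + (ad − bc)²:
  29 · 29 = 841: from (2² + 5²)(2² + 5²), take (2·2 − 5·5, 2·5 + 5·2) = (4 − 25, 10 + 10) = (-21, 20); dropping signs (only squares matter) gives (21, 20); check 21² + 20² = 441 + 400 = 841 ✓.
  841 · 113 = 95033: from (21² + 20²)(7² + 8²), take (21·7 − 20·8, 21·8 + 20·7) = (147 − 160, 168 + 140) = (-13, 308); dropping signs (only squares matter) gives (13, 308); check 13² + 308² = 169 + 94864 = 95033 ✓.
Step 4: Order so x ≤ y and verify: 13² + 308² = 169 + 94864 = 95033 = n. ✓

n = 95033 = 13² + 308² (one valid representation with x ≤ y).


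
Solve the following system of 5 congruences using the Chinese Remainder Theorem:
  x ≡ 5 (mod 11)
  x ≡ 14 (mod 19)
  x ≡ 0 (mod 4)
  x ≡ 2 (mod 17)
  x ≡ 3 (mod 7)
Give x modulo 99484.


Product of moduli M = 11 · 19 · 4 · 17 · 7 = 99484.
Merge one congruence at a time:
  Start: x ≡ 5 (mod 11).
  Combine with x ≡ 14 (mod 19); new modulus lcm = 209.
    Write x = 5 + 11·t and substitute into x ≡ 14 (mod 19): 11·t ≡ 14 − 5 = 9 (mod 19).
    The inverse of 11 mod 19 is 7 (since 11·7 = 77 = 4·19 + 1), so t ≡ 7·9 = 63 ≡ 6 (mod 19).
    Then x = 5 + 11·6 = 71, valid modulo lcm(11, 19) = 209: x ≡ 71 (mod 209).
  Combine with x ≡ 0 (mod 4); new modulus lcm = 836.
    Write x = 71 + 209·t and substitute into x ≡ 0 (mod 4): 209·t ≡ 0 − 71 = -71 (mod 4).
    Reduce coefficients mod 4: 1·t ≡ 1 (mod 4).
    So t ≡ 1 (mod 4).
    Then x = 71 + 209·1 = 280, valid modulo lcm(209, 4) = 836: x ≡ 280 (mod 836).
  Combine with x ≡ 2 (mod 17); new modulus lcm = 14212.
    Write x = 280 + 836·t and substitute into x ≡ 2 (mod 17): 836·t ≡ 2 − 280 = -278 (mod 17).
    Reduce coefficients mod 17: 3·t ≡ 11 (mod 17).
    The inverse of 3 mod 17 is 6 (since 3·6 = 18 = 1·17 + 1), so t ≡ 6·11 = 66 ≡ 15 (mod 17).
    Then x = 280 + 836·15 = 12820, valid modulo lcm(836, 17) = 14212: x ≡ 12820 (mod 14212).
  Combine with x ≡ 3 (mod 7); new modulus lcm = 99484.
    Write x = 12820 + 14212·t and substitute into x ≡ 3 (mod 7): 14212·t ≡ 3 − 12820 = -12817 (mod 7).
    Reduce coefficients mod 7: 2·t ≡ 0 (mod 7).
    The inverse of 2 mod 7 is 4 (since 2·4 = 8 = 1·7 + 1), so t ≡ 4·0 = 0 ≡ 0 (mod 7).
    Then x = 12820 + 14212·0 = 12820, valid modulo lcm(14212, 7) = 99484: x ≡ 12820 (mod 99484).
Verify against each original: 12820 mod 11 = 5, 12820 mod 19 = 14, 12820 mod 4 = 0, 12820 mod 17 = 2, 12820 mod 7 = 3.

x ≡ 12820 (mod 99484).


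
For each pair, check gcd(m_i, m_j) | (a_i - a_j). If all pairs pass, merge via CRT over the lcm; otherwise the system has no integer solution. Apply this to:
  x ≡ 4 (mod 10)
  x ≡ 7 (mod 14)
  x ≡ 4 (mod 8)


Moduli 10, 14, 8 are not pairwise coprime, so CRT works modulo lcm(m_i) when all pairwise compatibility conditions hold.
Pairwise compatibility: gcd(m_i, m_j) must divide a_i - a_j for every pair.
Merge one congruence at a time:
  Start: x ≡ 4 (mod 10).
  Combine with x ≡ 7 (mod 14): gcd(10, 14) = 2, and 7 - 4 = 3 is NOT divisible by 2.
    ⇒ system is inconsistent (no integer solution).

No solution (the system is inconsistent).


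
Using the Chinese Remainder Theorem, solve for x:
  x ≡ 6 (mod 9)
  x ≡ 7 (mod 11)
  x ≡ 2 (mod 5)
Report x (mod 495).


Moduli 9, 11, 5 are pairwise coprime; by CRT there is a unique solution modulo M = 9 · 11 · 5 = 495.
Solve pairwise, accumulating the modulus:
  Start with x ≡ 6 (mod 9).
  Combine with x ≡ 7 (mod 11): since gcd(9, 11) = 1, we get a unique residue mod 99.
    Write x = 6 + 9·t and substitute into x ≡ 7 (mod 11): 9·t ≡ 7 − 6 = 1 (mod 11).
    The inverse of 9 mod 11 is 5 (since 9·5 = 45 = 4·11 + 1), so t ≡ 5·1 = 5 ≡ 5 (mod 11).
    Then x = 6 + 9·5 = 51, valid modulo lcm(9, 11) = 99: x ≡ 51 (mod 99).
  Combine with x ≡ 2 (mod 5): since gcd(99, 5) = 1, we get a unique residue mod 495.
    Write x = 51 + 99·t and substitute into x ≡ 2 (mod 5): 99·t ≡ 2 − 51 = -49 (mod 5).
    Reduce coefficients mod 5: 4·t ≡ 1 (mod 5).
    The inverse of 4 mod 5 is 4 (since 4·4 = 16 = 3·5 + 1), so t ≡ 4·1 = 4 ≡ 4 (mod 5).
    Then x = 51 + 99·4 = 447, valid modulo lcm(99, 5) = 495: x ≡ 447 (mod 495).
Verify: 447 mod 9 = 6 ✓, 447 mod 11 = 7 ✓, 447 mod 5 = 2 ✓.

x ≡ 447 (mod 495).


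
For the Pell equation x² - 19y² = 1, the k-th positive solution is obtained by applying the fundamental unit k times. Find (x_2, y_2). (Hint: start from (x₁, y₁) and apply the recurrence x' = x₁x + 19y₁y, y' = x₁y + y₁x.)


Step 1: Find the fundamental solution (x₁, y₁) of x² - 19y² = 1.
  Expand √19 as a continued fraction. a₀ = ⌊√19⌋ = 4; iterate m_{k+1} = d_k·a_k − m_k, d_{k+1} = (19 − m_{k+1}²)/d_k, a_{k+1} = ⌊(a₀ + m_{k+1})/d_{k+1}⌋ (starting m₀ = 0, d₀ = 1), with convergents p_k = a_k·p_{k-1} + p_{k-2}, q_k = a_k·q_{k-1} + q_{k-2} (p₋₁ = 1, q₋₁ = 0):
  k = 0: a₀ = 4; p₀/q₀ = 4/1; p₀² − 19·q₀² = 16 − 19 = -3.
  k = 1: m = 4, d = 3, a = ⌊(4 + 4)/3⌋ = 2; p/q = (2·4 + 1)/(2·1 + 0) = 9/2; p² − 19·q² = 81 − 76 = 5.
  k = 2: m = 2, d = 5, a = ⌊(4 + 2)/5⌋ = 1; p/q = (1·9 + 4)/(1·2 + 1) = 13/3; p² − 19·q² = 169 − 171 = -2.
  k = 3: m = 3, d = 2, a = ⌊(4 + 3)/2⌋ = 3; p/q = (3·13 + 9)/(3·3 + 2) = 48/11; p² − 19·q² = 2304 − 2299 = 5.
  k = 4: m = 3, d = 5, a = ⌊(4 + 3)/5⌋ = 1; p/q = (1·48 + 13)/(1·11 + 3) = 61/14; p² − 19·q² = 3721 − 3724 = -3.
  k = 5: m = 2, d = 3, a = ⌊(4 + 2)/3⌋ = 2; p/q = (2·61 + 48)/(2·14 + 11) = 170/39; p² − 19·q² = 28900 − 28899 = 1.
  The first convergent with p² − 19·q² = 1 gives the fundamental solution (x₁, y₁) = (170, 39).
Step 2: Apply the recurrence (x_{n+1}, y_{n+1}) = (x₁x_n + 19y₁y_n, x₁y_n + y₁x_n) repeatedly.
  From (x_1, y_1) = (170, 39): x_2 = 170·170 + 19·39·39 = 57799; y_2 = 170·39 + 39·170 = 13260.
Step 3: Verify x_2² - 19·y_2² = 3340724401 - 3340724400 = 1 (should be 1). ✓

(x_1, y_1) = (170, 39); (x_2, y_2) = (57799, 13260).


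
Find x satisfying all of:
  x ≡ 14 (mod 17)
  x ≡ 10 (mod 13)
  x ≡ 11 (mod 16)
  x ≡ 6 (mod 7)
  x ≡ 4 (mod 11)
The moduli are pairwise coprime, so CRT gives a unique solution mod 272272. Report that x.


Product of moduli M = 17 · 13 · 16 · 7 · 11 = 272272.
Merge one congruence at a time:
  Start: x ≡ 14 (mod 17).
  Combine with x ≡ 10 (mod 13); new modulus lcm = 221.
    Write x = 14 + 17·t and substitute into x ≡ 10 (mod 13): 17·t ≡ 10 − 14 = -4 (mod 13).
    Reduce coefficients mod 13: 4·t ≡ 9 (mod 13).
    The inverse of 4 mod 13 is 10 (since 4·10 = 40 = 3·13 + 1), so t ≡ 10·9 = 90 ≡ 12 (mod 13).
    Then x = 14 + 17·12 = 218, valid modulo lcm(17, 13) = 221: x ≡ 218 (mod 221).
  Combine with x ≡ 11 (mod 16); new modulus lcm = 3536.
    Write x = 218 + 221·t and substitute into x ≡ 11 (mod 16): 221·t ≡ 11 − 218 = -207 (mod 16).
    Reduce coefficients mod 16: 13·t ≡ 1 (mod 16).
    The inverse of 13 mod 16 is 5 (since 13·5 = 65 = 4·16 + 1), so t ≡ 5·1 = 5 ≡ 5 (mod 16).
    Then x = 218 + 221·5 = 1323, valid modulo lcm(221, 16) = 3536: x ≡ 1323 (mod 3536).
  Combine with x ≡ 6 (mod 7); new modulus lcm = 24752.
    Write x = 1323 + 3536·t and substitute into x ≡ 6 (mod 7): 3536·t ≡ 6 − 1323 = -1317 (mod 7).
    Reduce coefficients mod 7: 1·t ≡ 6 (mod 7).
    So t ≡ 6 (mod 7).
    Then x = 1323 + 3536·6 = 22539, valid modulo lcm(3536, 7) = 24752: x ≡ 22539 (mod 24752).
  Combine with x ≡ 4 (mod 11); new modulus lcm = 272272.
    Write x = 22539 + 24752·t and substitute into x ≡ 4 (mod 11): 24752·t ≡ 4 − 22539 = -22535 (mod 11).
    Reduce coefficients mod 11: 2·t ≡ 4 (mod 11).
    The inverse of 2 mod 11 is 6 (since 2·6 = 12 = 1·11 + 1), so t ≡ 6·4 = 24 ≡ 2 (mod 11).
    Then x = 22539 + 24752·2 = 72043, valid modulo lcm(24752, 11) = 272272: x ≡ 72043 (mod 272272).
Verify against each original: 72043 mod 17 = 14, 72043 mod 13 = 10, 72043 mod 16 = 11, 72043 mod 7 = 6, 72043 mod 11 = 4.

x ≡ 72043 (mod 272272).


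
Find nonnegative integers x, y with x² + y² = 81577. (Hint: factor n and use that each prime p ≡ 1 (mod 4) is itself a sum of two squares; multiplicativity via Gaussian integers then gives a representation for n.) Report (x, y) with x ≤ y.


Step 1: Factor n = 81577 = 29^2 · 97.
Step 2: Check the mod-4 condition on each prime factor: 29 ≡ 1 (mod 4), exponent 2; 97 ≡ 1 (mod 4), exponent 1.
All primes ≡ 3 (mod 4) appear to even exponent (or don't appear), so by the two-squares theorem n IS expressible as a sum of two squares.
Step 3: Build a representation. Here n = 29 · 29 · 97 is a product of primes ≡ 1 (mod 4). Each prime p ≡ 1 (mod 4) is itself a sum of two squares; find a² by testing p − a² for a perfect square:
  29: 29 − 1² = 28, 29 − 2² = 25 = 5² ⇒ 29 = 2² + 5².
  97: 97 − 1² = 96, 97 − 2² = 93, 97 − 3² = 88, 97 − 4² = 81 = 9² ⇒ 97 = 4² + 9².
  Combine using the Brahmagupta–Fibonacci identity (a² + b²)(c² + d²) = (ac − bd)² + (ad + bc)² = (ac + bd)² + (ad − bc)²:
  29 · 29 = 841: from (2² + 5²)(2² + 5²), take (2·2 − 5·5, 2·5 + 5·2) = (4 − 25, 10 + 10) = (-21, 20); dropping signs (only squares matter) gives (21, 20); check 21² + 20² = 441 + 400 = 841 ✓.
  841 · 97 = 81577: from (21² + 20²)(4² + 9²), take (21·4 − 20·9, 21·9 + 20·4) = (84 − 180, 189 + 80) = (-96, 269); dropping signs (only squares matter) gives (96, 269); check 96² + 269² = 9216 + 72361 = 81577 ✓.
Step 4: Order so x ≤ y and verify: 96² + 269² = 9216 + 72361 = 81577 = n. ✓

n = 81577 = 96² + 269² (one valid representation with x ≤ y).


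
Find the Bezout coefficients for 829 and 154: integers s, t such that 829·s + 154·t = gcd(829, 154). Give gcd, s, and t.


Euclidean algorithm on (829, 154) — divide until remainder is 0:
  829 = 5 · 154 + 59
  154 = 2 · 59 + 36
  59 = 1 · 36 + 23
  36 = 1 · 23 + 13
  23 = 1 · 13 + 10
  13 = 1 · 10 + 3
  10 = 3 · 3 + 1
  3 = 3 · 1 + 0
gcd(829, 154) = 1.
Track Bezout coefficients alongside the remainders: start with r₀ = 829 = a·1 + b·0 (s = 1, t = 0) and r₁ = 154 = a·0 + b·1 (s = 0, t = 1); each new remainder r_{k+1} = r_{k-1} − q_k·r_k inherits s_{k+1} = s_{k-1} − q_k·s_k, t_{k+1} = t_{k-1} − q_k·t_k, so r_k = a·s_k + b·t_k at every step:
  q = 5: r = 59, s = 1 − 5·0 = 1, t = 0 − 5·1 = -5  (check: 829·1 + 154·(-5) = 59)
  q = 2: r = 36, s = 0 − 2·1 = -2, t = 1 − 2·(-5) = 11  (check: 829·(-2) + 154·11 = 36)
  q = 1: r = 23, s = 1 − 1·(-2) = 3, t = -5 − 1·11 = -16  (check: 829·3 + 154·(-16) = 23)
  q = 1: r = 13, s = -2 − 1·3 = -5, t = 11 − 1·(-16) = 27  (check: 829·(-5) + 154·27 = 13)
  q = 1: r = 10, s = 3 − 1·(-5) = 8, t = -16 − 1·27 = -43  (check: 829·8 + 154·(-43) = 10)
  q = 1: r = 3, s = -5 − 1·8 = -13, t = 27 − 1·(-43) = 70  (check: 829·(-13) + 154·70 = 3)
  q = 3: r = 1, s = 8 − 3·(-13) = 47, t = -43 − 3·70 = -253  (check: 829·47 + 154·(-253) = 1)
The row with r = 1 (the gcd) gives the Bezout coefficients s = 47, t = -253.
Result: 829 · (47) + 154 · (-253) = 1.

gcd(829, 154) = 1; s = 47, t = -253 (check: 829·47 + 154·(-253) = 1).


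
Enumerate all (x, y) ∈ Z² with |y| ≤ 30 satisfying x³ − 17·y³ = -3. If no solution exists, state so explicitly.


The equation is x³ - 17y³ = -3. For fixed y, x³ = 17·y³ − 3, so a solution requires the RHS to be a perfect cube.
Strategy: iterate y from -30 to 30, compute RHS = 17·y³ − 3, and check whether it is a (positive or negative) perfect cube.
Check small values of y:
  y = 0: RHS = -3 is not a perfect cube.
  y = 1: RHS = 14 is not a perfect cube.
  y = -1: RHS = -20 is not a perfect cube.
  y = 2: RHS = 133 is not a perfect cube.
  y = -2: RHS = -139 is not a perfect cube.
  y = 3: RHS = 456 is not a perfect cube.
  y = -3: RHS = -462 is not a perfect cube.
Continuing the search up to |y| = 30 finds no solutions either.
No (x, y) in the scanned range satisfies the equation.

No integer solutions with |y| ≤ 30.


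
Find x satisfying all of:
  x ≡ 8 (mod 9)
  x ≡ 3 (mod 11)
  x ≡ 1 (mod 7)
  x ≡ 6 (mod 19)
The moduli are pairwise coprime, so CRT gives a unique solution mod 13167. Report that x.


Product of moduli M = 9 · 11 · 7 · 19 = 13167.
Merge one congruence at a time:
  Start: x ≡ 8 (mod 9).
  Combine with x ≡ 3 (mod 11); new modulus lcm = 99.
    Write x = 8 + 9·t and substitute into x ≡ 3 (mod 11): 9·t ≡ 3 − 8 = -5 (mod 11).
    Reduce coefficients mod 11: 9·t ≡ 6 (mod 11).
    The inverse of 9 mod 11 is 5 (since 9·5 = 45 = 4·11 + 1), so t ≡ 5·6 = 30 ≡ 8 (mod 11).
    Then x = 8 + 9·8 = 80, valid modulo lcm(9, 11) = 99: x ≡ 80 (mod 99).
  Combine with x ≡ 1 (mod 7); new modulus lcm = 693.
    Write x = 80 + 99·t and substitute into x ≡ 1 (mod 7): 99·t ≡ 1 − 80 = -79 (mod 7).
    Reduce coefficients mod 7: 1·t ≡ 5 (mod 7).
    So t ≡ 5 (mod 7).
    Then x = 80 + 99·5 = 575, valid modulo lcm(99, 7) = 693: x ≡ 575 (mod 693).
  Combine with x ≡ 6 (mod 19); new modulus lcm = 13167.
    Write x = 575 + 693·t and substitute into x ≡ 6 (mod 19): 693·t ≡ 6 − 575 = -569 (mod 19).
    Reduce coefficients mod 19: 9·t ≡ 1 (mod 19).
    The inverse of 9 mod 19 is 17 (since 9·17 = 153 = 8·19 + 1), so t ≡ 17·1 = 17 ≡ 17 (mod 19).
    Then x = 575 + 693·17 = 12356, valid modulo lcm(693, 19) = 13167: x ≡ 12356 (mod 13167).
Verify against each original: 12356 mod 9 = 8, 12356 mod 11 = 3, 12356 mod 7 = 1, 12356 mod 19 = 6.

x ≡ 12356 (mod 13167).


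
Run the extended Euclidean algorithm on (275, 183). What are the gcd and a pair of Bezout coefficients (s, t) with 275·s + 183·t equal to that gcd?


Euclidean algorithm on (275, 183) — divide until remainder is 0:
  275 = 1 · 183 + 92
  183 = 1 · 92 + 91
  92 = 1 · 91 + 1
  91 = 91 · 1 + 0
gcd(275, 183) = 1.
Track Bezout coefficients alongside the remainders: start with r₀ = 275 = a·1 + b·0 (s = 1, t = 0) and r₁ = 183 = a·0 + b·1 (s = 0, t = 1); each new remainder r_{k+1} = r_{k-1} − q_k·r_k inherits s_{k+1} = s_{k-1} − q_k·s_k, t_{k+1} = t_{k-1} − q_k·t_k, so r_k = a·s_k + b·t_k at every step:
  q = 1: r = 92, s = 1 − 1·0 = 1, t = 0 − 1·1 = -1  (check: 275·1 + 183·(-1) = 92)
  q = 1: r = 91, s = 0 − 1·1 = -1, t = 1 − 1·(-1) = 2  (check: 275·(-1) + 183·2 = 91)
  q = 1: r = 1, s = 1 − 1·(-1) = 2, t = -1 − 1·2 = -3  (check: 275·2 + 183·(-3) = 1)
The row with r = 1 (the gcd) gives the Bezout coefficients s = 2, t = -3.
Result: 275 · (2) + 183 · (-3) = 1.

gcd(275, 183) = 1; s = 2, t = -3 (check: 275·2 + 183·(-3) = 1).


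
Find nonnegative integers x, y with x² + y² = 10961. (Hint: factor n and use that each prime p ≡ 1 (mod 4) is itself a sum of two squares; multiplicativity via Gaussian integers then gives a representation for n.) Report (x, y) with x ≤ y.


Step 1: Factor n = 10961 = 97 · 113.
Step 2: Check the mod-4 condition on each prime factor: 97 ≡ 1 (mod 4), exponent 1; 113 ≡ 1 (mod 4), exponent 1.
All primes ≡ 3 (mod 4) appear to even exponent (or don't appear), so by the two-squares theorem n IS expressible as a sum of two squares.
Step 3: Build a representation. Here n = 97 · 113 is a product of primes ≡ 1 (mod 4). Each prime p ≡ 1 (mod 4) is itself a sum of two squares; find a² by testing p − a² for a perfect square:
  97: 97 − 1² = 96, 97 − 2² = 93, 97 − 3² = 88, 97 − 4² = 81 = 9² ⇒ 97 = 4² + 9².
  113: 113 − 1² = 112, 113 − 2² = 109, 113 − 3² = 104, 113 − 4² = 97, 113 − 5² = 88, 113 − 6² = 77, 113 − 7² = 64 = 8² ⇒ 113 = 7² + 8².
  Combine using the Brahmagupta–Fibonacci identity (a² + b²)(c² + d²) = (ac − bd)² + (ad + bc)² = (ac + bd)² + (ad − bc)²:
  97 · 113 = 10961: from (4² + 9²)(7² + 8²), take (4·7 − 9·8, 4·8 + 9·7) = (28 − 72, 32 + 63) = (-44, 95); dropping signs (only squares matter) gives (44, 95); check 44² + 95² = 1936 + 9025 = 10961 ✓.
Step 4: Order so x ≤ y and verify: 44² + 95² = 1936 + 9025 = 10961 = n. ✓

n = 10961 = 44² + 95² (one valid representation with x ≤ y).


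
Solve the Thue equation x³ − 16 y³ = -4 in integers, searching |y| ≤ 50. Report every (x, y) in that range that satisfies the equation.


The equation is x³ - 16y³ = -4. For fixed y, x³ = 16·y³ − 4, so a solution requires the RHS to be a perfect cube.
Strategy: iterate y from -50 to 50, compute RHS = 16·y³ − 4, and check whether it is a (positive or negative) perfect cube.
Check small values of y:
  y = 0: RHS = -4 is not a perfect cube.
  y = 1: RHS = 12 is not a perfect cube.
  y = -1: RHS = -20 is not a perfect cube.
  y = 2: RHS = 124 is not a perfect cube.
  y = -2: RHS = -132 is not a perfect cube.
  y = 3: RHS = 428 is not a perfect cube.
  y = -3: RHS = -436 is not a perfect cube.
Continuing the search up to |y| = 50 finds no solutions either.
No (x, y) in the scanned range satisfies the equation.

No integer solutions with |y| ≤ 50.


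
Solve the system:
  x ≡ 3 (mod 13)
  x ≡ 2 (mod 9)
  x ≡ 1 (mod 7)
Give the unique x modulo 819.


Moduli 13, 9, 7 are pairwise coprime; by CRT there is a unique solution modulo M = 13 · 9 · 7 = 819.
Solve pairwise, accumulating the modulus:
  Start with x ≡ 3 (mod 13).
  Combine with x ≡ 2 (mod 9): since gcd(13, 9) = 1, we get a unique residue mod 117.
    Write x = 3 + 13·t and substitute into x ≡ 2 (mod 9): 13·t ≡ 2 − 3 = -1 (mod 9).
    Reduce coefficients mod 9: 4·t ≡ 8 (mod 9).
    The inverse of 4 mod 9 is 7 (since 4·7 = 28 = 3·9 + 1), so t ≡ 7·8 = 56 ≡ 2 (mod 9).
    Then x = 3 + 13·2 = 29, valid modulo lcm(13, 9) = 117: x ≡ 29 (mod 117).
  Combine with x ≡ 1 (mod 7): since gcd(117, 7) = 1, we get a unique residue mod 819.
    Write x = 29 + 117·t and substitute into x ≡ 1 (mod 7): 117·t ≡ 1 − 29 = -28 (mod 7).
    Reduce coefficients mod 7: 5·t ≡ 0 (mod 7).
    The inverse of 5 mod 7 is 3 (since 5·3 = 15 = 2·7 + 1), so t ≡ 3·0 = 0 ≡ 0 (mod 7).
    Then x = 29 + 117·0 = 29, valid modulo lcm(117, 7) = 819: x ≡ 29 (mod 819).
Verify: 29 mod 13 = 3 ✓, 29 mod 9 = 2 ✓, 29 mod 7 = 1 ✓.

x ≡ 29 (mod 819).


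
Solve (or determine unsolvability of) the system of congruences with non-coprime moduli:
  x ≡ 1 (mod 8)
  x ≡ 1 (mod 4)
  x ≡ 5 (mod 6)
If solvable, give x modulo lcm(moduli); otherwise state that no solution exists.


Moduli 8, 4, 6 are not pairwise coprime, so CRT works modulo lcm(m_i) when all pairwise compatibility conditions hold.
Pairwise compatibility: gcd(m_i, m_j) must divide a_i - a_j for every pair.
Merge one congruence at a time:
  Start: x ≡ 1 (mod 8).
  Combine with x ≡ 1 (mod 4): gcd(8, 4) = 4; 1 - 1 = 0, which IS divisible by 4, so compatible.
    Write x = 1 + 8·t and substitute into x ≡ 1 (mod 4): 8·t ≡ 1 − 1 = 0 (mod 4).
    Divide the congruence (and modulus) by g = 4: 2·t ≡ 0 (mod 1).
    Modulo 1 every t works; take t = 0.
    Then x = 1 + 8·0 = 1, valid modulo lcm(8, 4) = 8: x ≡ 1 (mod 8).
  Combine with x ≡ 5 (mod 6): gcd(8, 6) = 2; 5 - 1 = 4, which IS divisible by 2, so compatible.
    Write x = 1 + 8·t and substitute into x ≡ 5 (mod 6): 8·t ≡ 5 − 1 = 4 (mod 6).
    Divide the congruence (and modulus) by g = 2: 4·t ≡ 2 (mod 3).
    Reduce coefficients mod 3: 1·t ≡ 2 (mod 3).
    So t ≡ 2 (mod 3).
    Then x = 1 + 8·2 = 17, valid modulo lcm(8, 6) = 24: x ≡ 17 (mod 24).
Verify: 17 mod 8 = 1, 17 mod 4 = 1, 17 mod 6 = 5.

x ≡ 17 (mod 24).


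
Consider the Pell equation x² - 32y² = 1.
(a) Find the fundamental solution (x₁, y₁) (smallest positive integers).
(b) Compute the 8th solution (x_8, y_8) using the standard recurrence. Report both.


Step 1: Find the fundamental solution (x₁, y₁) of x² - 32y² = 1.
  Expand √32 as a continued fraction. a₀ = ⌊√32⌋ = 5; iterate m_{k+1} = d_k·a_k − m_k, d_{k+1} = (32 − m_{k+1}²)/d_k, a_{k+1} = ⌊(a₀ + m_{k+1})/d_{k+1}⌋ (starting m₀ = 0, d₀ = 1), with convergents p_k = a_k·p_{k-1} + p_{k-2}, q_k = a_k·q_{k-1} + q_{k-2} (p₋₁ = 1, q₋₁ = 0):
  k = 0: a₀ = 5; p₀/q₀ = 5/1; p₀² − 32·q₀² = 25 − 32 = -7.
  k = 1: m = 5, d = 7, a = ⌊(5 + 5)/7⌋ = 1; p/q = (1·5 + 1)/(1·1 + 0) = 6/1; p² − 32·q² = 36 − 32 = 4.
  k = 2: m = 2, d = 4, a = ⌊(5 + 2)/4⌋ = 1; p/q = (1·6 + 5)/(1·1 + 1) = 11/2; p² − 32·q² = 121 − 128 = -7.
  k = 3: m = 2, d = 7, a = ⌊(5 + 2)/7⌋ = 1; p/q = (1·11 + 6)/(1·2 + 1) = 17/3; p² − 32·q² = 289 − 288 = 1.
  The first convergent with p² − 32·q² = 1 gives the fundamental solution (x₁, y₁) = (17, 3).
Step 2: Apply the recurrence (x_{n+1}, y_{n+1}) = (x₁x_n + 32y₁y_n, x₁y_n + y₁x_n) repeatedly.
  From (x_1, y_1) = (17, 3): x_2 = 17·17 + 32·3·3 = 577; y_2 = 17·3 + 3·17 = 102.
  From (x_2, y_2) = (577, 102): x_3 = 17·577 + 32·3·102 = 19601; y_3 = 17·102 + 3·577 = 3465.
  From (x_3, y_3) = (19601, 3465): x_4 = 17·19601 + 32·3·3465 = 665857; y_4 = 17·3465 + 3·19601 = 117708.
  From (x_4, y_4) = (665857, 117708): x_5 = 17·665857 + 32·3·117708 = 22619537; y_5 = 17·117708 + 3·665857 = 3998607.
  From (x_5, y_5) = (22619537, 3998607): x_6 = 17·22619537 + 32·3·3998607 = 768398401; y_6 = 17·3998607 + 3·22619537 = 135834930.
  From (x_6, y_6) = (768398401, 135834930): x_7 = 17·768398401 + 32·3·135834930 = 26102926097; y_7 = 17·135834930 + 3·768398401 = 4614389013.
  From (x_7, y_7) = (26102926097, 4614389013): x_8 = 17·26102926097 + 32·3·4614389013 = 886731088897; y_8 = 17·4614389013 + 3·26102926097 = 156753391512.
Step 3: Verify x_8² - 32·y_8² = 786292024016459316676609 - 786292024016459316676608 = 1 (should be 1). ✓

(x_1, y_1) = (17, 3); (x_8, y_8) = (886731088897, 156753391512).


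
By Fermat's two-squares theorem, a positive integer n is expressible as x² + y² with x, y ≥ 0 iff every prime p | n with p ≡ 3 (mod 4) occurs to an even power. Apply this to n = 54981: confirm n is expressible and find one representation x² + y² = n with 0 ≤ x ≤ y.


Step 1: Factor n = 54981 = 3^2 · 41 · 149.
Step 2: Check the mod-4 condition on each prime factor: 3 ≡ 3 (mod 4), exponent 2 (must be even); 41 ≡ 1 (mod 4), exponent 1; 149 ≡ 1 (mod 4), exponent 1.
All primes ≡ 3 (mod 4) appear to even exponent (or don't appear), so by the two-squares theorem n IS expressible as a sum of two squares.
Step 3: Build a representation. Group n = k² · m with k = 3 and m = 41 · 149 = 6109 (a product of primes ≡ 1 (mod 4)); a representation of m scales to one of n via (k·x)² + (k·y)² = k²(x² + y²). Each prime p ≡ 1 (mod 4) is itself a sum of two squares; find a² by testing p − a² for a perfect square:
  41: 41 − 1² = 40, 41 − 2² = 37, 41 − 3² = 32, 41 − 4² = 25 = 5² ⇒ 41 = 4² + 5².
  149: 149 − 1² = 148, 149 − 2² = 145, 149 − 3² = 140, 149 − 4² = 133, 149 − 5² = 124, 149 − 6² = 113, 149 − 7² = 100 = 10² ⇒ 149 = 7² + 10².
  Combine using the Brahmagupta–Fibonacci identity (a² + b²)(c² + d²) = (ac − bd)² + (ad + bc)² = (ac + bd)² + (ad − bc)²:
  41 · 149 = 6109: from (4² + 5²)(7² + 10²), take (4·7 − 5·10, 4·10 + 5·7) = (28 − 50, 40 + 35) = (-22, 75); dropping signs (only squares matter) gives (22, 75); check 22² + 75² = 484 + 5625 = 6109 ✓.
  Scale by k = 3: (3·22, 3·75) = (66, 225).
Step 4: Order so x ≤ y and verify: 66² + 225² = 4356 + 50625 = 54981 = n. ✓

n = 54981 = 66² + 225² (one valid representation with x ≤ y).


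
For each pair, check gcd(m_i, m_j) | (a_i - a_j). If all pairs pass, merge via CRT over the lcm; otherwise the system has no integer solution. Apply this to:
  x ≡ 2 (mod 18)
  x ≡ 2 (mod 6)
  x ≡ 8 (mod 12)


Moduli 18, 6, 12 are not pairwise coprime, so CRT works modulo lcm(m_i) when all pairwise compatibility conditions hold.
Pairwise compatibility: gcd(m_i, m_j) must divide a_i - a_j for every pair.
Merge one congruence at a time:
  Start: x ≡ 2 (mod 18).
  Combine with x ≡ 2 (mod 6): gcd(18, 6) = 6; 2 - 2 = 0, which IS divisible by 6, so compatible.
    Write x = 2 + 18·t and substitute into x ≡ 2 (mod 6): 18·t ≡ 2 − 2 = 0 (mod 6).
    Divide the congruence (and modulus) by g = 6: 3·t ≡ 0 (mod 1).
    Modulo 1 every t works; take t = 0.
    Then x = 2 + 18·0 = 2, valid modulo lcm(18, 6) = 18: x ≡ 2 (mod 18).
  Combine with x ≡ 8 (mod 12): gcd(18, 12) = 6; 8 - 2 = 6, which IS divisible by 6, so compatible.
    Write x = 2 + 18·t and substitute into x ≡ 8 (mod 12): 18·t ≡ 8 − 2 = 6 (mod 12).
    Divide the congruence (and modulus) by g = 6: 3·t ≡ 1 (mod 2).
    Reduce coefficients mod 2: 1·t ≡ 1 (mod 2).
    So t ≡ 1 (mod 2).
    Then x = 2 + 18·1 = 20, valid modulo lcm(18, 12) = 36: x ≡ 20 (mod 36).
Verify: 20 mod 18 = 2, 20 mod 6 = 2, 20 mod 12 = 8.

x ≡ 20 (mod 36).


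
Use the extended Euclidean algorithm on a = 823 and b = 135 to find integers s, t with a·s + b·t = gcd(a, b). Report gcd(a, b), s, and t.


Euclidean algorithm on (823, 135) — divide until remainder is 0:
  823 = 6 · 135 + 13
  135 = 10 · 13 + 5
  13 = 2 · 5 + 3
  5 = 1 · 3 + 2
  3 = 1 · 2 + 1
  2 = 2 · 1 + 0
gcd(823, 135) = 1.
Track Bezout coefficients alongside the remainders: start with r₀ = 823 = a·1 + b·0 (s = 1, t = 0) and r₁ = 135 = a·0 + b·1 (s = 0, t = 1); each new remainder r_{k+1} = r_{k-1} − q_k·r_k inherits s_{k+1} = s_{k-1} − q_k·s_k, t_{k+1} = t_{k-1} − q_k·t_k, so r_k = a·s_k + b·t_k at every step:
  q = 6: r = 13, s = 1 − 6·0 = 1, t = 0 − 6·1 = -6  (check: 823·1 + 135·(-6) = 13)
  q = 10: r = 5, s = 0 − 10·1 = -10, t = 1 − 10·(-6) = 61  (check: 823·(-10) + 135·61 = 5)
  q = 2: r = 3, s = 1 − 2·(-10) = 21, t = -6 − 2·61 = -128  (check: 823·21 + 135·(-128) = 3)
  q = 1: r = 2, s = -10 − 1·21 = -31, t = 61 − 1·(-128) = 189  (check: 823·(-31) + 135·189 = 2)
  q = 1: r = 1, s = 21 − 1·(-31) = 52, t = -128 − 1·189 = -317  (check: 823·52 + 135·(-317) = 1)
The row with r = 1 (the gcd) gives the Bezout coefficients s = 52, t = -317.
Result: 823 · (52) + 135 · (-317) = 1.

gcd(823, 135) = 1; s = 52, t = -317 (check: 823·52 + 135·(-317) = 1).


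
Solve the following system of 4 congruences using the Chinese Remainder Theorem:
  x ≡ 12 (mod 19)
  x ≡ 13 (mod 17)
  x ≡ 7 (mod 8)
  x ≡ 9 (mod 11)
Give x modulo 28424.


Product of moduli M = 19 · 17 · 8 · 11 = 28424.
Merge one congruence at a time:
  Start: x ≡ 12 (mod 19).
  Combine with x ≡ 13 (mod 17); new modulus lcm = 323.
    Write x = 12 + 19·t and substitute into x ≡ 13 (mod 17): 19·t ≡ 13 − 12 = 1 (mod 17).
    Reduce coefficients mod 17: 2·t ≡ 1 (mod 17).
    The inverse of 2 mod 17 is 9 (since 2·9 = 18 = 1·17 + 1), so t ≡ 9·1 = 9 ≡ 9 (mod 17).
    Then x = 12 + 19·9 = 183, valid modulo lcm(19, 17) = 323: x ≡ 183 (mod 323).
  Combine with x ≡ 7 (mod 8); new modulus lcm = 2584.
    Write x = 183 + 323·t and substitute into x ≡ 7 (mod 8): 323·t ≡ 7 − 183 = -176 (mod 8).
    Reduce coefficients mod 8: 3·t ≡ 0 (mod 8).
    The inverse of 3 mod 8 is 3 (since 3·3 = 9 = 1·8 + 1), so t ≡ 3·0 = 0 ≡ 0 (mod 8).
    Then x = 183 + 323·0 = 183, valid modulo lcm(323, 8) = 2584: x ≡ 183 (mod 2584).
  Combine with x ≡ 9 (mod 11); new modulus lcm = 28424.
    Write x = 183 + 2584·t and substitute into x ≡ 9 (mod 11): 2584·t ≡ 9 − 183 = -174 (mod 11).
    Reduce coefficients mod 11: 10·t ≡ 2 (mod 11).
    The inverse of 10 mod 11 is 10 (since 10·10 = 100 = 9·11 + 1), so t ≡ 10·2 = 20 ≡ 9 (mod 11).
    Then x = 183 + 2584·9 = 23439, valid modulo lcm(2584, 11) = 28424: x ≡ 23439 (mod 28424).
Verify against each original: 23439 mod 19 = 12, 23439 mod 17 = 13, 23439 mod 8 = 7, 23439 mod 11 = 9.

x ≡ 23439 (mod 28424).


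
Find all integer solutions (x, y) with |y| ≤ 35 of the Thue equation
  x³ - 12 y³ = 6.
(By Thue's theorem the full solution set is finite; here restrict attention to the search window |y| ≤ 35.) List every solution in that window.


The equation is x³ - 12y³ = 6. For fixed y, x³ = 12·y³ + 6, so a solution requires the RHS to be a perfect cube.
Strategy: iterate y from -35 to 35, compute RHS = 12·y³ + 6, and check whether it is a (positive or negative) perfect cube.
Check small values of y:
  y = 0: RHS = 6 is not a perfect cube.
  y = 1: RHS = 18 is not a perfect cube.
  y = -1: RHS = -6 is not a perfect cube.
  y = 2: RHS = 102 is not a perfect cube.
  y = -2: RHS = -90 is not a perfect cube.
  y = 3: RHS = 330 is not a perfect cube.
  y = -3: RHS = -318 is not a perfect cube.
Continuing the search up to |y| = 35 finds no solutions either.
No (x, y) in the scanned range satisfies the equation.

No integer solutions with |y| ≤ 35.


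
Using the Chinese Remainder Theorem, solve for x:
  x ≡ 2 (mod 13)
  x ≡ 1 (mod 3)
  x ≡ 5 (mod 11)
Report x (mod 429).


Moduli 13, 3, 11 are pairwise coprime; by CRT there is a unique solution modulo M = 13 · 3 · 11 = 429.
Solve pairwise, accumulating the modulus:
  Start with x ≡ 2 (mod 13).
  Combine with x ≡ 1 (mod 3): since gcd(13, 3) = 1, we get a unique residue mod 39.
    Write x = 2 + 13·t and substitute into x ≡ 1 (mod 3): 13·t ≡ 1 − 2 = -1 (mod 3).
    Reduce coefficients mod 3: 1·t ≡ 2 (mod 3).
    So t ≡ 2 (mod 3).
    Then x = 2 + 13·2 = 28, valid modulo lcm(13, 3) = 39: x ≡ 28 (mod 39).
  Combine with x ≡ 5 (mod 11): since gcd(39, 11) = 1, we get a unique residue mod 429.
    Write x = 28 + 39·t and substitute into x ≡ 5 (mod 11): 39·t ≡ 5 − 28 = -23 (mod 11).
    Reduce coefficients mod 11: 6·t ≡ 10 (mod 11).
    The inverse of 6 mod 11 is 2 (since 6·2 = 12 = 1·11 + 1), so t ≡ 2·10 = 20 ≡ 9 (mod 11).
    Then x = 28 + 39·9 = 379, valid modulo lcm(39, 11) = 429: x ≡ 379 (mod 429).
Verify: 379 mod 13 = 2 ✓, 379 mod 3 = 1 ✓, 379 mod 11 = 5 ✓.

x ≡ 379 (mod 429).


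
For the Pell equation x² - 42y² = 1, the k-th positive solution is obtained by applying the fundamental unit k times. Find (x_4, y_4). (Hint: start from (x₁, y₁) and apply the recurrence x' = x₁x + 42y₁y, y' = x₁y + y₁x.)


Step 1: Find the fundamental solution (x₁, y₁) of x² - 42y² = 1.
  Expand √42 as a continued fraction. a₀ = ⌊√42⌋ = 6; iterate m_{k+1} = d_k·a_k − m_k, d_{k+1} = (42 − m_{k+1}²)/d_k, a_{k+1} = ⌊(a₀ + m_{k+1})/d_{k+1}⌋ (starting m₀ = 0, d₀ = 1), with convergents p_k = a_k·p_{k-1} + p_{k-2}, q_k = a_k·q_{k-1} + q_{k-2} (p₋₁ = 1, q₋₁ = 0):
  k = 0: a₀ = 6; p₀/q₀ = 6/1; p₀² − 42·q₀² = 36 − 42 = -6.
  k = 1: m = 6, d = 6, a = ⌊(6 + 6)/6⌋ = 2; p/q = (2·6 + 1)/(2·1 + 0) = 13/2; p² − 42·q² = 169 − 168 = 1.
  The first convergent with p² − 42·q² = 1 gives the fundamental solution (x₁, y₁) = (13, 2).
Step 2: Apply the recurrence (x_{n+1}, y_{n+1}) = (x₁x_n + 42y₁y_n, x₁y_n + y₁x_n) repeatedly.
  From (x_1, y_1) = (13, 2): x_2 = 13·13 + 42·2·2 = 337; y_2 = 13·2 + 2·13 = 52.
  From (x_2, y_2) = (337, 52): x_3 = 13·337 + 42·2·52 = 8749; y_3 = 13·52 + 2·337 = 1350.
  From (x_3, y_3) = (8749, 1350): x_4 = 13·8749 + 42·2·1350 = 227137; y_4 = 13·1350 + 2·8749 = 35048.
Step 3: Verify x_4² - 42·y_4² = 51591216769 - 51591216768 = 1 (should be 1). ✓

(x_1, y_1) = (13, 2); (x_4, y_4) = (227137, 35048).


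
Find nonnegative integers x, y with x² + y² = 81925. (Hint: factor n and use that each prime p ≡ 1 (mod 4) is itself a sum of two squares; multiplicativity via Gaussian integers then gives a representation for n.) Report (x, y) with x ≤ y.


Step 1: Factor n = 81925 = 5^2 · 29 · 113.
Step 2: Check the mod-4 condition on each prime factor: 5 ≡ 1 (mod 4), exponent 2; 29 ≡ 1 (mod 4), exponent 1; 113 ≡ 1 (mod 4), exponent 1.
All primes ≡ 3 (mod 4) appear to even exponent (or don't appear), so by the two-squares theorem n IS expressible as a sum of two squares.
Step 3: Build a representation. Group n = k² · m with k = 5 and m = 29 · 113 = 3277 (a product of primes ≡ 1 (mod 4)); a representation of m scales to one of n via (k·x)² + (k·y)² = k²(x² + y²). Each prime p ≡ 1 (mod 4) is itself a sum of two squares; find a² by testing p − a² for a perfect square:
  29: 29 − 1² = 28, 29 − 2² = 25 = 5² ⇒ 29 = 2² + 5².
  113: 113 − 1² = 112, 113 − 2² = 109, 113 − 3² = 104, 113 − 4² = 97, 113 − 5² = 88, 113 − 6² = 77, 113 − 7² = 64 = 8² ⇒ 113 = 7² + 8².
  Combine using the Brahmagupta–Fibonacci identity (a² + b²)(c² + d²) = (ac − bd)² + (ad + bc)² = (ac + bd)² + (ad − bc)²:
  29 · 113 = 3277: from (2² + 5²)(7² + 8²), take (2·7 − 5·8, 2·8 + 5·7) = (14 − 40, 16 + 35) = (-26, 51); dropping signs (only squares matter) gives (26, 51); check 26² + 51² = 676 + 2601 = 3277 ✓.
  Scale by k = 5: (5·26, 5·51) = (130, 255).
Step 4: Order so x ≤ y and verify: 130² + 255² = 16900 + 65025 = 81925 = n. ✓

n = 81925 = 130² + 255² (one valid representation with x ≤ y).


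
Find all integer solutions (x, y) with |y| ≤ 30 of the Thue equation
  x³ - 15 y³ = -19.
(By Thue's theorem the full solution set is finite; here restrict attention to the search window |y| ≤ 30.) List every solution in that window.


The equation is x³ - 15y³ = -19. For fixed y, x³ = 15·y³ − 19, so a solution requires the RHS to be a perfect cube.
Strategy: iterate y from -30 to 30, compute RHS = 15·y³ − 19, and check whether it is a (positive or negative) perfect cube.
Check small values of y:
  y = 0: RHS = -19 is not a perfect cube.
  y = 1: RHS = -4 is not a perfect cube.
  y = -1: RHS = -34 is not a perfect cube.
  y = 2: RHS = 101 is not a perfect cube.
  y = -2: RHS = -139 is not a perfect cube.
  y = 3: RHS = 386 is not a perfect cube.
  y = -3: RHS = -424 is not a perfect cube.
Continuing the search up to |y| = 30 finds no solutions either.
No (x, y) in the scanned range satisfies the equation.

No integer solutions with |y| ≤ 30.


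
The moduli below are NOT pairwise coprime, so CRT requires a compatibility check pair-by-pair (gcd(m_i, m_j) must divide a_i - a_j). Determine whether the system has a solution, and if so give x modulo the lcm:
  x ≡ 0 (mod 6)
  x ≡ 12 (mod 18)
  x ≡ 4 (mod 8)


Moduli 6, 18, 8 are not pairwise coprime, so CRT works modulo lcm(m_i) when all pairwise compatibility conditions hold.
Pairwise compatibility: gcd(m_i, m_j) must divide a_i - a_j for every pair.
Merge one congruence at a time:
  Start: x ≡ 0 (mod 6).
  Combine with x ≡ 12 (mod 18): gcd(6, 18) = 6; 12 - 0 = 12, which IS divisible by 6, so compatible.
    Write x = 0 + 6·t and substitute into x ≡ 12 (mod 18): 6·t ≡ 12 − 0 = 12 (mod 18).
    Divide the congruence (and modulus) by g = 6: 1·t ≡ 2 (mod 3).
    So t ≡ 2 (mod 3).
    Then x = 0 + 6·2 = 12, valid modulo lcm(6, 18) = 18: x ≡ 12 (mod 18).
  Combine with x ≡ 4 (mod 8): gcd(18, 8) = 2; 4 - 12 = -8, which IS divisible by 2, so compatible.
    Write x = 12 + 18·t and substitute into x ≡ 4 (mod 8): 18·t ≡ 4 − 12 = -8 (mod 8).
    Divide the congruence (and modulus) by g = 2: 9·t ≡ -4 (mod 4).
    Reduce coefficients mod 4: 1·t ≡ 0 (mod 4).
    So t ≡ 0 (mod 4).
    Then x = 12 + 18·0 = 12, valid modulo lcm(18, 8) = 72: x ≡ 12 (mod 72).
Verify: 12 mod 6 = 0, 12 mod 18 = 12, 12 mod 8 = 4.

x ≡ 12 (mod 72).
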